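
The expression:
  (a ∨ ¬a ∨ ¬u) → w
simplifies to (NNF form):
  w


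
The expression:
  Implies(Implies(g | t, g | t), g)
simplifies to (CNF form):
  g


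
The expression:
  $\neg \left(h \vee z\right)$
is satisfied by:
  {h: False, z: False}


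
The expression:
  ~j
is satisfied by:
  {j: False}


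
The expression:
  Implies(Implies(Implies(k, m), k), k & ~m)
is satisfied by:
  {k: False, m: False}
  {m: True, k: False}
  {k: True, m: False}


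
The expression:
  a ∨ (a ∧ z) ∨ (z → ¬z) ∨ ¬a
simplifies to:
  True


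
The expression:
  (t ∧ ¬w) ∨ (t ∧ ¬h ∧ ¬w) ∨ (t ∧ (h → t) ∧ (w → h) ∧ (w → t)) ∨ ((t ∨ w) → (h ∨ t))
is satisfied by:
  {t: True, h: True, w: False}
  {t: True, w: False, h: False}
  {h: True, w: False, t: False}
  {h: False, w: False, t: False}
  {t: True, h: True, w: True}
  {t: True, w: True, h: False}
  {h: True, w: True, t: False}


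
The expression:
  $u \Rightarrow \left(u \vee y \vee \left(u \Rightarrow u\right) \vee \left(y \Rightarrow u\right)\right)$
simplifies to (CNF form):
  $\text{True}$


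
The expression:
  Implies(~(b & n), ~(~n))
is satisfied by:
  {n: True}


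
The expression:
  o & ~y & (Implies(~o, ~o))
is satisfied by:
  {o: True, y: False}


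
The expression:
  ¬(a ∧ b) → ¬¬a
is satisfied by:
  {a: True}


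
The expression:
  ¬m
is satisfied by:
  {m: False}


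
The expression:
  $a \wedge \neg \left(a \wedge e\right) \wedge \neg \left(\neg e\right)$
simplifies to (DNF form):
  $\text{False}$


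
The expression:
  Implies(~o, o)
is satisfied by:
  {o: True}


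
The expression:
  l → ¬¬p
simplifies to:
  p ∨ ¬l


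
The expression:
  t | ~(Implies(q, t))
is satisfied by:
  {t: True, q: True}
  {t: True, q: False}
  {q: True, t: False}


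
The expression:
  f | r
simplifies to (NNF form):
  f | r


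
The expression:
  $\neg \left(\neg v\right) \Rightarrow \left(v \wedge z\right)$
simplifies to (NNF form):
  $z \vee \neg v$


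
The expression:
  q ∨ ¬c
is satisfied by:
  {q: True, c: False}
  {c: False, q: False}
  {c: True, q: True}


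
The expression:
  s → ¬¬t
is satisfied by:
  {t: True, s: False}
  {s: False, t: False}
  {s: True, t: True}


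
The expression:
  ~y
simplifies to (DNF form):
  ~y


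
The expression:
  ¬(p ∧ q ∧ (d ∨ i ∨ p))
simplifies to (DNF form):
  ¬p ∨ ¬q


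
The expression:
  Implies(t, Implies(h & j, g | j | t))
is always true.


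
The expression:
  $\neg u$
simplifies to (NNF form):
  $\neg u$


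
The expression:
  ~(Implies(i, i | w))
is never true.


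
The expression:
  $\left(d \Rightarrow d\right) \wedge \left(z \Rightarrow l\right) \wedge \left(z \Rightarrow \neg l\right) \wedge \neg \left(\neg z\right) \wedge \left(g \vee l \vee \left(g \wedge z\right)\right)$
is never true.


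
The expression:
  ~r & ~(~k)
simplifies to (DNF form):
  k & ~r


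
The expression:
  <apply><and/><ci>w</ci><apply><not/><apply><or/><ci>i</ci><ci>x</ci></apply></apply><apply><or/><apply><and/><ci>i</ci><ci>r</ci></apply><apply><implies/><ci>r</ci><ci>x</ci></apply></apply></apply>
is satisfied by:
  {w: True, x: False, i: False, r: False}


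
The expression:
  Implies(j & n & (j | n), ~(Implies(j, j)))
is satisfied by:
  {n: False, j: False}
  {j: True, n: False}
  {n: True, j: False}


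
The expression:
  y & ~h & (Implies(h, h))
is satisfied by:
  {y: True, h: False}


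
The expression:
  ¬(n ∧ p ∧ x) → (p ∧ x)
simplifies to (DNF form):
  p ∧ x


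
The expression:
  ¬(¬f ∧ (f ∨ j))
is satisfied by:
  {f: True, j: False}
  {j: False, f: False}
  {j: True, f: True}


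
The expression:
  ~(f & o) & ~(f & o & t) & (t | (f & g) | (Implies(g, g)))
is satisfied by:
  {o: False, f: False}
  {f: True, o: False}
  {o: True, f: False}


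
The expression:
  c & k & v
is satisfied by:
  {k: True, c: True, v: True}


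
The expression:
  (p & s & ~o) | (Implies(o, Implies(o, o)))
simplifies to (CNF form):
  True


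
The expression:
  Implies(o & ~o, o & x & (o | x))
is always true.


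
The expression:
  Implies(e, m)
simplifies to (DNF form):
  m | ~e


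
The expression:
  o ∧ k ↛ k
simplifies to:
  False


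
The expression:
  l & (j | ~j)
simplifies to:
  l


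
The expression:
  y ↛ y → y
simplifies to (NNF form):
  True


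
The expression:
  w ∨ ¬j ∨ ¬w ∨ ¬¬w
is always true.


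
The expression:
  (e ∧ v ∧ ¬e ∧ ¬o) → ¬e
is always true.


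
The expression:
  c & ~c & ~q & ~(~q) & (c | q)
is never true.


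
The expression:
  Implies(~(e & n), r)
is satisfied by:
  {r: True, e: True, n: True}
  {r: True, e: True, n: False}
  {r: True, n: True, e: False}
  {r: True, n: False, e: False}
  {e: True, n: True, r: False}


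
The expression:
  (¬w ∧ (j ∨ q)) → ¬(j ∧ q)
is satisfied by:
  {w: True, q: False, j: False}
  {w: False, q: False, j: False}
  {j: True, w: True, q: False}
  {j: True, w: False, q: False}
  {q: True, w: True, j: False}
  {q: True, w: False, j: False}
  {q: True, j: True, w: True}


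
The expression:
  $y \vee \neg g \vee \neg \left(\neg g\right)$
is always true.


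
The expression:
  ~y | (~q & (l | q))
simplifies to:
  ~y | (l & ~q)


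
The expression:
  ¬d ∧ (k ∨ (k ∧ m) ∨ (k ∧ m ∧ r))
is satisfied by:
  {k: True, d: False}


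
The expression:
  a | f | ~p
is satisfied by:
  {a: True, f: True, p: False}
  {a: True, p: False, f: False}
  {f: True, p: False, a: False}
  {f: False, p: False, a: False}
  {a: True, f: True, p: True}
  {a: True, p: True, f: False}
  {f: True, p: True, a: False}


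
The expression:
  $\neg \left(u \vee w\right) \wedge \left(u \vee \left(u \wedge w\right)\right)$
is never true.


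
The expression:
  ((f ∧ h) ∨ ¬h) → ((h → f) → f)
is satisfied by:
  {h: True, f: True}
  {h: True, f: False}
  {f: True, h: False}


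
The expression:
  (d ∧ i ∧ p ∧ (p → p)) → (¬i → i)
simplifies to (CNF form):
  True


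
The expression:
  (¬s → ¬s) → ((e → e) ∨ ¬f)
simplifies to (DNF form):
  True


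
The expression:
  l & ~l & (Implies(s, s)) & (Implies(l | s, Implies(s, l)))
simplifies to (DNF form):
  False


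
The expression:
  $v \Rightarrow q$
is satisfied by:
  {q: True, v: False}
  {v: False, q: False}
  {v: True, q: True}


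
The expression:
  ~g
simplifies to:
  ~g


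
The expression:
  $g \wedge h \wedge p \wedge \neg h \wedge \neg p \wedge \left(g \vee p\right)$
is never true.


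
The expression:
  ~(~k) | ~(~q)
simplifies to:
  k | q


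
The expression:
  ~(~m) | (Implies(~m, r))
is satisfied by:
  {r: True, m: True}
  {r: True, m: False}
  {m: True, r: False}


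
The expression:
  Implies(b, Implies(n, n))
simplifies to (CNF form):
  True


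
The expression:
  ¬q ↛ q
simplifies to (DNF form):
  True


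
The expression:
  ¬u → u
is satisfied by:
  {u: True}


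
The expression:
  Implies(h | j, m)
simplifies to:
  m | (~h & ~j)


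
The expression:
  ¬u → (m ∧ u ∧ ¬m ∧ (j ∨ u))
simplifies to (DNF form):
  u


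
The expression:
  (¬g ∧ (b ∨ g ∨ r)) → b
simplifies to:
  b ∨ g ∨ ¬r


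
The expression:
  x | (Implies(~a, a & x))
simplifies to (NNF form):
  a | x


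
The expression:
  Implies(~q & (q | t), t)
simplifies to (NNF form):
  True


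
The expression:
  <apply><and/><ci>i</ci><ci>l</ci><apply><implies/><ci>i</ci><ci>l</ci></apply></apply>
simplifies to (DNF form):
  <apply><and/><ci>i</ci><ci>l</ci></apply>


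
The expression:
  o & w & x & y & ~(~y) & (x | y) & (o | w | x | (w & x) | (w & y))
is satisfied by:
  {o: True, w: True, x: True, y: True}


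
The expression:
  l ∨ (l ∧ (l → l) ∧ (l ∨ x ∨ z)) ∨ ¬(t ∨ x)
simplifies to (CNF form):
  (l ∨ ¬t) ∧ (l ∨ ¬x)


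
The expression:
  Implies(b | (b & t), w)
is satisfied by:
  {w: True, b: False}
  {b: False, w: False}
  {b: True, w: True}


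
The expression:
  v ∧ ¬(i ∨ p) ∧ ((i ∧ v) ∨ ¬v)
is never true.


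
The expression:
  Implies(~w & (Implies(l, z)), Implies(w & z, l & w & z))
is always true.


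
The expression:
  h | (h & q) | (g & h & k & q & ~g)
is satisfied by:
  {h: True}


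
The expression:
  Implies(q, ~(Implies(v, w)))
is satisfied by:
  {v: True, q: False, w: False}
  {v: False, q: False, w: False}
  {w: True, v: True, q: False}
  {w: True, v: False, q: False}
  {q: True, v: True, w: False}


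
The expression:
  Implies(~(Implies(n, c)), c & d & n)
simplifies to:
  c | ~n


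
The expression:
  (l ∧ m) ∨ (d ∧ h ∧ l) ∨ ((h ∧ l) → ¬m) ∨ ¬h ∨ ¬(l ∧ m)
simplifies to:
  True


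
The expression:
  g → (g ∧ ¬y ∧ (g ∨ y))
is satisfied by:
  {g: False, y: False}
  {y: True, g: False}
  {g: True, y: False}


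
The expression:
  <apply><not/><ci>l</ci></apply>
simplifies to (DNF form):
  <apply><not/><ci>l</ci></apply>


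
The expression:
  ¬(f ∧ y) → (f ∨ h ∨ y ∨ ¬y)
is always true.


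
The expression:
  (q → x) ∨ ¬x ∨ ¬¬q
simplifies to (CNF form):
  True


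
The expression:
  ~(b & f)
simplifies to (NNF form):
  ~b | ~f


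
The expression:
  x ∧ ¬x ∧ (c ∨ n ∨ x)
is never true.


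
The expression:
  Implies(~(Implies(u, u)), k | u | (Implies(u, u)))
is always true.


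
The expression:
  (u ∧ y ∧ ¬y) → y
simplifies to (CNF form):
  True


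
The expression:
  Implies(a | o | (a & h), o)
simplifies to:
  o | ~a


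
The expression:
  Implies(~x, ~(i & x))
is always true.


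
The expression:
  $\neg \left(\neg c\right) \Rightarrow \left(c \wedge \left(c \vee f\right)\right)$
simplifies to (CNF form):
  $\text{True}$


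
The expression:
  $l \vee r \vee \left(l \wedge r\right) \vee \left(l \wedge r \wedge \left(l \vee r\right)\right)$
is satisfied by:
  {r: True, l: True}
  {r: True, l: False}
  {l: True, r: False}


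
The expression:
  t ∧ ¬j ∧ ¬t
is never true.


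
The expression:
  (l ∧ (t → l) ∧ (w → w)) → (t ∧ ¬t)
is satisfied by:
  {l: False}


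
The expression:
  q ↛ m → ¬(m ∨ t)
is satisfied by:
  {m: True, t: False, q: False}
  {t: False, q: False, m: False}
  {q: True, m: True, t: False}
  {q: True, t: False, m: False}
  {m: True, t: True, q: False}
  {t: True, m: False, q: False}
  {q: True, t: True, m: True}


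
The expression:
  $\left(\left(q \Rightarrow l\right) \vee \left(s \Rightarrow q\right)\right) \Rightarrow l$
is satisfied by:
  {l: True}


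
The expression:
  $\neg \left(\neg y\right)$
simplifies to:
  $y$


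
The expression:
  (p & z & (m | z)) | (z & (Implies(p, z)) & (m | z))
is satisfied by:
  {z: True}


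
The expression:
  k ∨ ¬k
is always true.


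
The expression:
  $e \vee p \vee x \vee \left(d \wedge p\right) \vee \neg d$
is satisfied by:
  {x: True, e: True, p: True, d: False}
  {x: True, e: True, p: False, d: False}
  {x: True, p: True, e: False, d: False}
  {x: True, p: False, e: False, d: False}
  {e: True, p: True, x: False, d: False}
  {e: True, x: False, p: False, d: False}
  {e: False, p: True, x: False, d: False}
  {e: False, x: False, p: False, d: False}
  {x: True, d: True, e: True, p: True}
  {x: True, d: True, e: True, p: False}
  {x: True, d: True, p: True, e: False}
  {x: True, d: True, p: False, e: False}
  {d: True, e: True, p: True, x: False}
  {d: True, e: True, p: False, x: False}
  {d: True, p: True, e: False, x: False}


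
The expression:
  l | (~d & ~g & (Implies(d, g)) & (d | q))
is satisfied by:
  {q: True, l: True, d: False, g: False}
  {l: True, d: False, g: False, q: False}
  {q: True, l: True, g: True, d: False}
  {l: True, g: True, d: False, q: False}
  {l: True, q: True, d: True, g: False}
  {l: True, d: True, g: False, q: False}
  {q: True, l: True, g: True, d: True}
  {l: True, g: True, d: True, q: False}
  {q: True, d: False, g: False, l: False}


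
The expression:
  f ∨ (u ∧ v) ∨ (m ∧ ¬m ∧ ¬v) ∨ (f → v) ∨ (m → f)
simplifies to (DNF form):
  True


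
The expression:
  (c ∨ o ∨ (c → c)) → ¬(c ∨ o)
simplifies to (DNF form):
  ¬c ∧ ¬o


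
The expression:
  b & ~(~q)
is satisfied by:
  {b: True, q: True}


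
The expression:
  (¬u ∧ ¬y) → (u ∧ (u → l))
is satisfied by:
  {y: True, u: True}
  {y: True, u: False}
  {u: True, y: False}


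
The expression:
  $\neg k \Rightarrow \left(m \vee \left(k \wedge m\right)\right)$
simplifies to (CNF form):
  $k \vee m$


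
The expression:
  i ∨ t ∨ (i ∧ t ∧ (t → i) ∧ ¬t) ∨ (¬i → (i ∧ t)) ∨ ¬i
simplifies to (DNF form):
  True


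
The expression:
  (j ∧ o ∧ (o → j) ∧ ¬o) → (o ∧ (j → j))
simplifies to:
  True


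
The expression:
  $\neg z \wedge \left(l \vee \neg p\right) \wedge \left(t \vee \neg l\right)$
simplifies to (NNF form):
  $\neg z \wedge \left(l \vee \neg p\right) \wedge \left(t \vee \neg l\right)$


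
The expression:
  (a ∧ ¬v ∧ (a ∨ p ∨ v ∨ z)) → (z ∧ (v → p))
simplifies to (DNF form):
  v ∨ z ∨ ¬a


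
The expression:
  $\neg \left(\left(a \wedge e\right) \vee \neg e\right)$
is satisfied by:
  {e: True, a: False}


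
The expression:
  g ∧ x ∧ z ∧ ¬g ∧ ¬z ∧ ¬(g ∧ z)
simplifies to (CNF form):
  False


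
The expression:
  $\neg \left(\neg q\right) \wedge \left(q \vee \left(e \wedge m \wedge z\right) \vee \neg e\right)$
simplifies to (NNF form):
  $q$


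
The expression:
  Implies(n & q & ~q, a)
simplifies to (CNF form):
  True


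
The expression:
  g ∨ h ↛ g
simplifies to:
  g ∨ h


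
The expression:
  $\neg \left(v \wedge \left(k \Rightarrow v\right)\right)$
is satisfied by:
  {v: False}


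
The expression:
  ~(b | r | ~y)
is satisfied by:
  {y: True, r: False, b: False}


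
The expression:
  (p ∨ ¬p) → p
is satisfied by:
  {p: True}


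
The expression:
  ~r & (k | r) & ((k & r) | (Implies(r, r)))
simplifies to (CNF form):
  k & ~r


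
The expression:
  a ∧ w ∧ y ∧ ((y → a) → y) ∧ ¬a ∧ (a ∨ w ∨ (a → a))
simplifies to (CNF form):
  False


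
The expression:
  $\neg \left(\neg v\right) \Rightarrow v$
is always true.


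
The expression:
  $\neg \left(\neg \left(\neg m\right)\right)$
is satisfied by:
  {m: False}


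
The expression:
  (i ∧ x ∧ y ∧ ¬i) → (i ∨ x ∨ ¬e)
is always true.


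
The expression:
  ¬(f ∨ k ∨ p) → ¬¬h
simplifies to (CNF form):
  f ∨ h ∨ k ∨ p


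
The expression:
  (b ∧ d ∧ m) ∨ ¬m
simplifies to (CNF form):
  (b ∨ ¬m) ∧ (d ∨ ¬m)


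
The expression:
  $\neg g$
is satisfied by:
  {g: False}


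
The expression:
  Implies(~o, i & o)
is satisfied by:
  {o: True}


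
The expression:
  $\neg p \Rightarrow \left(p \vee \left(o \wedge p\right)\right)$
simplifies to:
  $p$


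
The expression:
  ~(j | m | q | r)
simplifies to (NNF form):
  ~j & ~m & ~q & ~r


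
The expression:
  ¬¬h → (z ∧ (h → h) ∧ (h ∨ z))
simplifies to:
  z ∨ ¬h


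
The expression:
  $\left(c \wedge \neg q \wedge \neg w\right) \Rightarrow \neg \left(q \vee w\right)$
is always true.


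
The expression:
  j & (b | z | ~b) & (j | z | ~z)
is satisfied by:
  {j: True}


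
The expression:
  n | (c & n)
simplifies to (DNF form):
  n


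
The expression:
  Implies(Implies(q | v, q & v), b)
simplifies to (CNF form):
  (b | q | v) & (b | q | ~q) & (b | v | ~v) & (b | ~q | ~v)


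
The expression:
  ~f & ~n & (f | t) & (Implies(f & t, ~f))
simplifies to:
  t & ~f & ~n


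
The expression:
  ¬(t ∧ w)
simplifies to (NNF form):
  ¬t ∨ ¬w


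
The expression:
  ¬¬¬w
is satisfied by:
  {w: False}


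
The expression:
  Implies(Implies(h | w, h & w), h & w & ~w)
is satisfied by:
  {h: True, w: False}
  {w: True, h: False}


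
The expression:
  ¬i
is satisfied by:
  {i: False}


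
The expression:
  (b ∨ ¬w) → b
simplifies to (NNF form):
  b ∨ w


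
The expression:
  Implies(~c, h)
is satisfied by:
  {c: True, h: True}
  {c: True, h: False}
  {h: True, c: False}


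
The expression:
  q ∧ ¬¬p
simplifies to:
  p ∧ q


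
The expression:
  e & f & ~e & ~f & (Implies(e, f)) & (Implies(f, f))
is never true.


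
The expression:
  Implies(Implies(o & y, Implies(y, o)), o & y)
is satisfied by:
  {o: True, y: True}


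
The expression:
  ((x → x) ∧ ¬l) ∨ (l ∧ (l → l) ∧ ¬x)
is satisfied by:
  {l: False, x: False}
  {x: True, l: False}
  {l: True, x: False}


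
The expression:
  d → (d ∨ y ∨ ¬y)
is always true.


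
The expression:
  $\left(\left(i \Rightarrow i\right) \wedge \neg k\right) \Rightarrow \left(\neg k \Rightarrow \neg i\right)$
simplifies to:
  $k \vee \neg i$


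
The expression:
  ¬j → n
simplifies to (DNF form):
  j ∨ n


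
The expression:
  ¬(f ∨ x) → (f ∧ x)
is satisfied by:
  {x: True, f: True}
  {x: True, f: False}
  {f: True, x: False}


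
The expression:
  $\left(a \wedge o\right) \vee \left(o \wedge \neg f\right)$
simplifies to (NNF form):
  $o \wedge \left(a \vee \neg f\right)$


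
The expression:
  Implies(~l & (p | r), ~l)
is always true.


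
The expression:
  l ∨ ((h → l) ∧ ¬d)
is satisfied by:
  {l: True, d: False, h: False}
  {l: True, h: True, d: False}
  {l: True, d: True, h: False}
  {l: True, h: True, d: True}
  {h: False, d: False, l: False}


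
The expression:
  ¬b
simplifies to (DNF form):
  ¬b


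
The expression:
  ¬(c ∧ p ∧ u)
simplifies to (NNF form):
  ¬c ∨ ¬p ∨ ¬u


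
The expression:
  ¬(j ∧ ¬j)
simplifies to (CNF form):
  True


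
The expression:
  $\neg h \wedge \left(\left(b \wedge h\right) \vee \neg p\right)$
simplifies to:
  $\neg h \wedge \neg p$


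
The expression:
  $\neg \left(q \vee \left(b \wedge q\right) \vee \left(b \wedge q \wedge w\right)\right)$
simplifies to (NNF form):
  $\neg q$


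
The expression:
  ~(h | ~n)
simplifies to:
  n & ~h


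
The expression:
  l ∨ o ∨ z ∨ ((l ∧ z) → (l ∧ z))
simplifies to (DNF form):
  True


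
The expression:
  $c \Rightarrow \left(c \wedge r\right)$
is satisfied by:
  {r: True, c: False}
  {c: False, r: False}
  {c: True, r: True}


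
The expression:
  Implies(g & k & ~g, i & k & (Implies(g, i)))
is always true.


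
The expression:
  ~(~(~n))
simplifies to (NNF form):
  ~n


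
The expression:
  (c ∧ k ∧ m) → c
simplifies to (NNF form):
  True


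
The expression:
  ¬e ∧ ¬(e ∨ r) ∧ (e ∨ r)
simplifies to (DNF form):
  False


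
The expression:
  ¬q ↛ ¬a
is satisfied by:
  {a: True, q: False}


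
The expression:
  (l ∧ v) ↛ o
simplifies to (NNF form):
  l ∧ v ∧ ¬o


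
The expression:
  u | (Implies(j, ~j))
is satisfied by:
  {u: True, j: False}
  {j: False, u: False}
  {j: True, u: True}


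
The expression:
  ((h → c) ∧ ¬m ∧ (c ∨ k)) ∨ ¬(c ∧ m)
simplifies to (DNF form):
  ¬c ∨ ¬m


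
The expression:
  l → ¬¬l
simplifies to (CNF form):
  True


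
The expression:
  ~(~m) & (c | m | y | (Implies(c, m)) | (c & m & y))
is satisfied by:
  {m: True}


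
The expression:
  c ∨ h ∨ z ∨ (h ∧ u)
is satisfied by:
  {z: True, c: True, h: True}
  {z: True, c: True, h: False}
  {z: True, h: True, c: False}
  {z: True, h: False, c: False}
  {c: True, h: True, z: False}
  {c: True, h: False, z: False}
  {h: True, c: False, z: False}


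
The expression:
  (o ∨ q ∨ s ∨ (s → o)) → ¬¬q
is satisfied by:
  {q: True}


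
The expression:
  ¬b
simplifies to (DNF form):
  ¬b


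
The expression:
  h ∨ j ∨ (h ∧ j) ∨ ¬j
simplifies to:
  True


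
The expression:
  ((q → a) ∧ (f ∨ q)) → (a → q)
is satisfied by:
  {q: True, a: False, f: False}
  {q: False, a: False, f: False}
  {f: True, q: True, a: False}
  {f: True, q: False, a: False}
  {a: True, q: True, f: False}
  {a: True, q: False, f: False}
  {a: True, f: True, q: True}


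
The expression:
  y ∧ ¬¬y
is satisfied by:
  {y: True}


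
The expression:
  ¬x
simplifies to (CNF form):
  ¬x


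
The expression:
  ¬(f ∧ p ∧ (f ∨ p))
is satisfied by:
  {p: False, f: False}
  {f: True, p: False}
  {p: True, f: False}


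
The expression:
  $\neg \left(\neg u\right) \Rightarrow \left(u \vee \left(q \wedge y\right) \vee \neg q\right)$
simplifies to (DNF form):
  $\text{True}$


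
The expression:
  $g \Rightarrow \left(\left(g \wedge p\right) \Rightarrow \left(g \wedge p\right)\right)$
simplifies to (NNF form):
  $\text{True}$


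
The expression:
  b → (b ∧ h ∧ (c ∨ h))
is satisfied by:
  {h: True, b: False}
  {b: False, h: False}
  {b: True, h: True}


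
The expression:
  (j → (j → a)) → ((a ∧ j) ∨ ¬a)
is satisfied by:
  {j: True, a: False}
  {a: False, j: False}
  {a: True, j: True}


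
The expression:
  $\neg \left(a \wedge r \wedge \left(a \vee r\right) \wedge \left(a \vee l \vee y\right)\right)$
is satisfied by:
  {a: False, r: False}
  {r: True, a: False}
  {a: True, r: False}


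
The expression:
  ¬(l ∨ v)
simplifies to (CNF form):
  ¬l ∧ ¬v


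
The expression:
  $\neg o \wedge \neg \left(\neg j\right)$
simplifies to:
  $j \wedge \neg o$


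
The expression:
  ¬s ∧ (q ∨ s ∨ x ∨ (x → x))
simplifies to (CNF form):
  ¬s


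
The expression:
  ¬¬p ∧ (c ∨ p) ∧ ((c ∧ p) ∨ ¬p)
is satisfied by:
  {c: True, p: True}


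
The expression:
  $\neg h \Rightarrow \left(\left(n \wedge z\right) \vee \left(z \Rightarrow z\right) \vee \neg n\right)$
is always true.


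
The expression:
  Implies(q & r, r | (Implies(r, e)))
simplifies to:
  True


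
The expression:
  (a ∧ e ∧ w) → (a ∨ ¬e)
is always true.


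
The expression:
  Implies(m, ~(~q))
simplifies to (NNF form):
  q | ~m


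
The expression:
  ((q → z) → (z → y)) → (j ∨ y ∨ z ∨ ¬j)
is always true.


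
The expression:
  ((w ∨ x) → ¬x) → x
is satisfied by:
  {x: True}


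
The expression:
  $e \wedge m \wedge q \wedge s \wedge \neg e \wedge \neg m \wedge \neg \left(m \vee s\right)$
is never true.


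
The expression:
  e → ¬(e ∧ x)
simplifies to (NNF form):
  ¬e ∨ ¬x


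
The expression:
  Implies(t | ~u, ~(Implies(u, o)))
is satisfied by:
  {u: True, o: False, t: False}
  {t: True, u: True, o: False}
  {o: True, u: True, t: False}


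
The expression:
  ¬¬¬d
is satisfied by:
  {d: False}


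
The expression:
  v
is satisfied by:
  {v: True}


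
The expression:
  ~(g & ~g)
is always true.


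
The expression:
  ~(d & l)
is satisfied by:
  {l: False, d: False}
  {d: True, l: False}
  {l: True, d: False}


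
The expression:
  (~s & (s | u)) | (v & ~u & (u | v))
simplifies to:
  (u & ~s) | (v & ~u)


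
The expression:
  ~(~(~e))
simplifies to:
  ~e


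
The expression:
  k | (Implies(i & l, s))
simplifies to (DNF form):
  k | s | ~i | ~l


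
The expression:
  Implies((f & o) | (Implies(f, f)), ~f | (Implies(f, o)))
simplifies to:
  o | ~f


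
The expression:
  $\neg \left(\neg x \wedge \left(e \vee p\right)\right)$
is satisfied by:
  {x: True, e: False, p: False}
  {x: True, p: True, e: False}
  {x: True, e: True, p: False}
  {x: True, p: True, e: True}
  {p: False, e: False, x: False}


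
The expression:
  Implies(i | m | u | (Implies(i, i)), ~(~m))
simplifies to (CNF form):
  m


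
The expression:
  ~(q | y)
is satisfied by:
  {q: False, y: False}


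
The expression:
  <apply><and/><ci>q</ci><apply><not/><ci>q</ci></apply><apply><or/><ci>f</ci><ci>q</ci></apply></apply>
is never true.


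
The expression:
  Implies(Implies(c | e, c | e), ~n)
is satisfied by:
  {n: False}


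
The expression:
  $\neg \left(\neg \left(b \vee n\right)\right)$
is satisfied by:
  {n: True, b: True}
  {n: True, b: False}
  {b: True, n: False}


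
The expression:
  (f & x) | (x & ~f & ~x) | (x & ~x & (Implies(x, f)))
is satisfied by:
  {x: True, f: True}


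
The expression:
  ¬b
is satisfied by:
  {b: False}


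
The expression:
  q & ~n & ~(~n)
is never true.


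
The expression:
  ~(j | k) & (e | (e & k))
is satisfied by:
  {e: True, j: False, k: False}


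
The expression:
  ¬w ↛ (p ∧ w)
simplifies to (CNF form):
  ¬w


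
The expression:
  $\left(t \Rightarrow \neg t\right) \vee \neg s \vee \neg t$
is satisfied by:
  {s: False, t: False}
  {t: True, s: False}
  {s: True, t: False}


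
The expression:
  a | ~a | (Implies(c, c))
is always true.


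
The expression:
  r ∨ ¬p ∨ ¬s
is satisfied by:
  {r: True, s: False, p: False}
  {s: False, p: False, r: False}
  {r: True, p: True, s: False}
  {p: True, s: False, r: False}
  {r: True, s: True, p: False}
  {s: True, r: False, p: False}
  {r: True, p: True, s: True}


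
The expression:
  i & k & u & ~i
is never true.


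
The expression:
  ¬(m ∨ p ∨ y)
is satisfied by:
  {y: False, p: False, m: False}


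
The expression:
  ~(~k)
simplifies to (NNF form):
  k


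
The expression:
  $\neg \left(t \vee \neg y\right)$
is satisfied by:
  {y: True, t: False}


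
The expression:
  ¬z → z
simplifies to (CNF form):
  z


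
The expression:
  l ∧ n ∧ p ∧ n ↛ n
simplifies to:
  False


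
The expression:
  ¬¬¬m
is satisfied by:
  {m: False}


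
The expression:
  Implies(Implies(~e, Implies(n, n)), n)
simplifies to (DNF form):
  n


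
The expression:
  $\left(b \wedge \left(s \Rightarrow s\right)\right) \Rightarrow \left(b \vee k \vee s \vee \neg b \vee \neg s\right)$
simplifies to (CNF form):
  $\text{True}$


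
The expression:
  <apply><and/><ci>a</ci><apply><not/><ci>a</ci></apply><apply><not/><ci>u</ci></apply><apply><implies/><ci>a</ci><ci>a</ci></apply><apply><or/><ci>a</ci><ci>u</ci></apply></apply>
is never true.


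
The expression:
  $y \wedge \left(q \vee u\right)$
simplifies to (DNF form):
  $\left(q \wedge y\right) \vee \left(u \wedge y\right)$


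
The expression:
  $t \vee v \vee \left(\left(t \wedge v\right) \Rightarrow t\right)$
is always true.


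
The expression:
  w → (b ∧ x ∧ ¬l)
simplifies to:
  (b ∧ x ∧ ¬l) ∨ ¬w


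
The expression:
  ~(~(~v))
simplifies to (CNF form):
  ~v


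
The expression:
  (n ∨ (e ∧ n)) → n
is always true.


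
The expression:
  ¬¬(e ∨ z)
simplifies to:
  e ∨ z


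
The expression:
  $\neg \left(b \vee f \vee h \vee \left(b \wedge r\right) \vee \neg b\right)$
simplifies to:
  $\text{False}$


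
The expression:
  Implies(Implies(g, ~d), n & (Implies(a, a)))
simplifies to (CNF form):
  (d | n) & (g | n)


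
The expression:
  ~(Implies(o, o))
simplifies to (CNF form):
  False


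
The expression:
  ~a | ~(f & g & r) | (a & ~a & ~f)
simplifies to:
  ~a | ~f | ~g | ~r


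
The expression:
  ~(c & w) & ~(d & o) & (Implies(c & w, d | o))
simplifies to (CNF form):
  (~c | ~w) & (~d | ~o) & (~c | ~d | ~o) & (~c | ~d | ~w) & (~c | ~o | ~w) & (~d | ~o | ~w) & (~c | ~d | ~o | ~w)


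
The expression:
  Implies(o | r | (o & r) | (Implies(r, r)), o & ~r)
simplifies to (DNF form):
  o & ~r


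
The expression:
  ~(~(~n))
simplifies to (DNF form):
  ~n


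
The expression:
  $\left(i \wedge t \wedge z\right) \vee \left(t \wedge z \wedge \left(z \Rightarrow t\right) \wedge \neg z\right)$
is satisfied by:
  {t: True, i: True, z: True}


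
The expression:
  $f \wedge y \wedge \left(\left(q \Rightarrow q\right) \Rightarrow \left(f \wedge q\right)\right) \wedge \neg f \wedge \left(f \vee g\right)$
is never true.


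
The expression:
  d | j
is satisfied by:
  {d: True, j: True}
  {d: True, j: False}
  {j: True, d: False}


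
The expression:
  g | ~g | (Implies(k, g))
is always true.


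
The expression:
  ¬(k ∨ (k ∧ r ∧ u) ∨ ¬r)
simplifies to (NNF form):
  r ∧ ¬k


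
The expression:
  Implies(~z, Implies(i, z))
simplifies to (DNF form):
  z | ~i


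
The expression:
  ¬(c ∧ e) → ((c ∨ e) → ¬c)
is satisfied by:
  {e: True, c: False}
  {c: False, e: False}
  {c: True, e: True}


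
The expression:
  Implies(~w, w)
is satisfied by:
  {w: True}


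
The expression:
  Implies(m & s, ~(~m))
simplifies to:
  True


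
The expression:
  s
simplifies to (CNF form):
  s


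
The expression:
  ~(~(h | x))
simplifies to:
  h | x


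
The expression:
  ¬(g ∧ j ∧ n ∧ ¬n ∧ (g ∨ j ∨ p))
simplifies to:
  True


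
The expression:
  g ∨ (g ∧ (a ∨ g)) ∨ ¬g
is always true.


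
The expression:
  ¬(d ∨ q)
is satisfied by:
  {q: False, d: False}


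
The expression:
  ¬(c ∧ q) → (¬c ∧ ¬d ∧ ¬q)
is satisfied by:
  {c: True, q: True, d: False}
  {d: True, c: True, q: True}
  {d: False, q: False, c: False}


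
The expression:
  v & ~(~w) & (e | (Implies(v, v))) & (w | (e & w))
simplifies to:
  v & w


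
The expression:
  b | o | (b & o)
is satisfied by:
  {b: True, o: True}
  {b: True, o: False}
  {o: True, b: False}


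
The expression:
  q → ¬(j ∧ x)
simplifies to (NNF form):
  ¬j ∨ ¬q ∨ ¬x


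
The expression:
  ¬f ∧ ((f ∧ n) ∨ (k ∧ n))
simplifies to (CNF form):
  k ∧ n ∧ ¬f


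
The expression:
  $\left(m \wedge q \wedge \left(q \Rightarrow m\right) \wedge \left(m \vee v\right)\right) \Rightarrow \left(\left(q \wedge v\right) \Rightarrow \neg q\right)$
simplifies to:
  $\neg m \vee \neg q \vee \neg v$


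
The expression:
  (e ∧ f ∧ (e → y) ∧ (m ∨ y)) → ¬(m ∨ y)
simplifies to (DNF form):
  ¬e ∨ ¬f ∨ ¬y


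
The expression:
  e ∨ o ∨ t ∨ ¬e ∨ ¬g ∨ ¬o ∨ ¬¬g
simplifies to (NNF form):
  True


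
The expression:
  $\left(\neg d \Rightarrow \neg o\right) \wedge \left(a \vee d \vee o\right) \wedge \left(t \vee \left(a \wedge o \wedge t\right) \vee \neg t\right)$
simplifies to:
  $d \vee \left(a \wedge \neg o\right)$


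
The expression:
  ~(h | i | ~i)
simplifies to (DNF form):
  False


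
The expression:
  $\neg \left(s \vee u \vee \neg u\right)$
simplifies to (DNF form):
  $\text{False}$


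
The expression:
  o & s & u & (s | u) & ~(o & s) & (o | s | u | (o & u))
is never true.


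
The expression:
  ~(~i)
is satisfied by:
  {i: True}


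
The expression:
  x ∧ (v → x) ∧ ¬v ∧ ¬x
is never true.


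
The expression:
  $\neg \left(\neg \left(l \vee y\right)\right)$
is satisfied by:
  {y: True, l: True}
  {y: True, l: False}
  {l: True, y: False}


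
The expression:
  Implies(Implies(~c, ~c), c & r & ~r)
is never true.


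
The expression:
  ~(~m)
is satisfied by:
  {m: True}


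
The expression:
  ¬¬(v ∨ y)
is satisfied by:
  {y: True, v: True}
  {y: True, v: False}
  {v: True, y: False}


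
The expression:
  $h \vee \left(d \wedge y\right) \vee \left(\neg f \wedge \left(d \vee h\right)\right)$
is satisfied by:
  {d: True, h: True, y: True, f: False}
  {d: True, h: True, y: False, f: False}
  {d: True, h: True, f: True, y: True}
  {d: True, h: True, f: True, y: False}
  {h: True, y: True, f: False, d: False}
  {h: True, y: False, f: False, d: False}
  {h: True, f: True, y: True, d: False}
  {h: True, f: True, y: False, d: False}
  {d: True, y: True, f: False, h: False}
  {d: True, y: False, f: False, h: False}
  {d: True, f: True, y: True, h: False}


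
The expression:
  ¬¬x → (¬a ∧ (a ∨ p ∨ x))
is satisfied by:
  {x: False, a: False}
  {a: True, x: False}
  {x: True, a: False}


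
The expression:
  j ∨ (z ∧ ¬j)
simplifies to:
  j ∨ z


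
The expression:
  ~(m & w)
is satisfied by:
  {w: False, m: False}
  {m: True, w: False}
  {w: True, m: False}


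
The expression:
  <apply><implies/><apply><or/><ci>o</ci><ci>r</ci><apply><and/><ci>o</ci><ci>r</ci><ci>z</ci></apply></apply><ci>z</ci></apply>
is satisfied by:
  {z: True, o: False, r: False}
  {r: True, z: True, o: False}
  {z: True, o: True, r: False}
  {r: True, z: True, o: True}
  {r: False, o: False, z: False}


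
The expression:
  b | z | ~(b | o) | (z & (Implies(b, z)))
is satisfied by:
  {b: True, z: True, o: False}
  {b: True, o: False, z: False}
  {z: True, o: False, b: False}
  {z: False, o: False, b: False}
  {b: True, z: True, o: True}
  {b: True, o: True, z: False}
  {z: True, o: True, b: False}


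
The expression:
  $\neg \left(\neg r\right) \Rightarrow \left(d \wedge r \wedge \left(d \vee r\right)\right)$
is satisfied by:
  {d: True, r: False}
  {r: False, d: False}
  {r: True, d: True}


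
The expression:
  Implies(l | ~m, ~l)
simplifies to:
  ~l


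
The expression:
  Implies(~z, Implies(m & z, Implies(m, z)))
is always true.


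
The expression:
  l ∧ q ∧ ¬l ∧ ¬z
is never true.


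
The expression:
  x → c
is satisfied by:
  {c: True, x: False}
  {x: False, c: False}
  {x: True, c: True}


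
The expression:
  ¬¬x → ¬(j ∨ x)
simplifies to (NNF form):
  ¬x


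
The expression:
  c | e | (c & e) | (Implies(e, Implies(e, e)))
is always true.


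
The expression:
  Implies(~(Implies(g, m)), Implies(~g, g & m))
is always true.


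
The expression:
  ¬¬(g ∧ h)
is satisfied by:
  {h: True, g: True}


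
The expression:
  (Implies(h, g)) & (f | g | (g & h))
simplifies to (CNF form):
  (f | g) & (g | ~h)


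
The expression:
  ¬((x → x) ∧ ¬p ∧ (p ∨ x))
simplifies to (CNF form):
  p ∨ ¬x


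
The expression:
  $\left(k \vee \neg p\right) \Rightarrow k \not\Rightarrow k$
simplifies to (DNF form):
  $p \wedge \neg k$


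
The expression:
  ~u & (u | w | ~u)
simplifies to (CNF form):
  ~u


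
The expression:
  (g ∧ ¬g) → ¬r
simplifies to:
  True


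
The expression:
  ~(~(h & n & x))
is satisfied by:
  {h: True, x: True, n: True}


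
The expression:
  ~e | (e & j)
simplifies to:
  j | ~e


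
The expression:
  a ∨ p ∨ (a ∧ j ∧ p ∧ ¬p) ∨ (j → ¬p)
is always true.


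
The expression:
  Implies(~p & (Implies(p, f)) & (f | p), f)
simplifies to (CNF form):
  True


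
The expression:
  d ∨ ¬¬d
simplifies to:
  d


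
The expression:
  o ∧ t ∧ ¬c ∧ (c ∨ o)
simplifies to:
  o ∧ t ∧ ¬c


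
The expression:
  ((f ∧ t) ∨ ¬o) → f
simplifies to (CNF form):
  f ∨ o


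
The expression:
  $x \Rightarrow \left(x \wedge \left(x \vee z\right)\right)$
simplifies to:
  $\text{True}$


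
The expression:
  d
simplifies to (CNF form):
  d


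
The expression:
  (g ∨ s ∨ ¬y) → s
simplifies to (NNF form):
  s ∨ (y ∧ ¬g)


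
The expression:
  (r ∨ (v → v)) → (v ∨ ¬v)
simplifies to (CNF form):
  True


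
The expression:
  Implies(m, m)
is always true.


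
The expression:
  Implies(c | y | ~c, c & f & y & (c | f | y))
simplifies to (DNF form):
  c & f & y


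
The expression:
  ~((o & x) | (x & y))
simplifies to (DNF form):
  ~x | (~o & ~y)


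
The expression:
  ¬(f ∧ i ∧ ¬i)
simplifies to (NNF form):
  True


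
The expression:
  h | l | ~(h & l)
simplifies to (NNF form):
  True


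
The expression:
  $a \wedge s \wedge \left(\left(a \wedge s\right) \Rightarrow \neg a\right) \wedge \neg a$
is never true.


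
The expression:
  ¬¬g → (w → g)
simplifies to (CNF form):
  True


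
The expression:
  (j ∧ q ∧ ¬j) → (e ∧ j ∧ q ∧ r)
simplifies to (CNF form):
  True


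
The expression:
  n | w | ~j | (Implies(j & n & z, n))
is always true.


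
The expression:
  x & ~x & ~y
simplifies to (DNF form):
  False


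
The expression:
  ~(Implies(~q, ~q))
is never true.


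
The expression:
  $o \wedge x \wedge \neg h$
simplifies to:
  $o \wedge x \wedge \neg h$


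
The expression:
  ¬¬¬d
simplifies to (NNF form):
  ¬d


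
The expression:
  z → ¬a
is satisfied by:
  {z: False, a: False}
  {a: True, z: False}
  {z: True, a: False}


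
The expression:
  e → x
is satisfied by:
  {x: True, e: False}
  {e: False, x: False}
  {e: True, x: True}


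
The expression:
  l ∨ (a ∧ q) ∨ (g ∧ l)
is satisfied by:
  {q: True, l: True, a: True}
  {q: True, l: True, a: False}
  {l: True, a: True, q: False}
  {l: True, a: False, q: False}
  {q: True, a: True, l: False}


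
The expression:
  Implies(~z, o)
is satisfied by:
  {o: True, z: True}
  {o: True, z: False}
  {z: True, o: False}


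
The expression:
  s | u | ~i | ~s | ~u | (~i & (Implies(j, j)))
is always true.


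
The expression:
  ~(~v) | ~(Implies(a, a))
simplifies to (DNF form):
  v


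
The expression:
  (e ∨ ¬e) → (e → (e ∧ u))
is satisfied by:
  {u: True, e: False}
  {e: False, u: False}
  {e: True, u: True}


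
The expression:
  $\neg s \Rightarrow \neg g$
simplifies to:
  $s \vee \neg g$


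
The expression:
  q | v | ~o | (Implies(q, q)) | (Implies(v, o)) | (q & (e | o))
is always true.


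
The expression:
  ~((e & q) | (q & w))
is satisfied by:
  {e: False, q: False, w: False}
  {w: True, e: False, q: False}
  {e: True, w: False, q: False}
  {w: True, e: True, q: False}
  {q: True, w: False, e: False}


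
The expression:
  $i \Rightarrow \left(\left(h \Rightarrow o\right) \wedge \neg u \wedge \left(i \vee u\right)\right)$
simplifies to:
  $\left(o \wedge \neg u\right) \vee \left(\neg h \wedge \neg u\right) \vee \neg i$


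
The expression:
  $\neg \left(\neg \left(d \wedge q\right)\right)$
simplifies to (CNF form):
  $d \wedge q$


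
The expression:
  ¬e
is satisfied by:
  {e: False}


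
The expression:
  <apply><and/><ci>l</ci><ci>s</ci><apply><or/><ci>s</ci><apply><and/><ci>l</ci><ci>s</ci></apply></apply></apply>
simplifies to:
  <apply><and/><ci>l</ci><ci>s</ci></apply>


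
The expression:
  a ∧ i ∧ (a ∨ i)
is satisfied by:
  {a: True, i: True}
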